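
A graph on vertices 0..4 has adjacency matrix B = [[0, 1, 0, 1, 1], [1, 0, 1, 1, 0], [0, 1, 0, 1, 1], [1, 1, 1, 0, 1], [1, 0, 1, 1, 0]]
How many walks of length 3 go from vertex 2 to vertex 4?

The number of length-3 walks from vertex 2 to vertex 4 is entry (2,4) of B^3, where B is the adjacency matrix.
B^2 = [[3, 1, 3, 2, 1], [1, 3, 1, 2, 3], [3, 1, 3, 2, 1], [2, 2, 2, 4, 2], [1, 3, 1, 2, 3]]
B^3 = [[4, 8, 4, 8, 8], [8, 4, 8, 8, 4], [4, 8, 4, 8, 8], [8, 8, 8, 8, 8], [8, 4, 8, 8, 4]]

8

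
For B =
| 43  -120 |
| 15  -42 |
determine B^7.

tr B = 1 and det B = -6, so the characteristic polynomial is λ² − (1)λ + (-6) with roots -2 and 3.
Eigenvectors give P = [[8, 3], [3, 1]] with P⁻¹ = [[-1, 3], [3, -8]], and B = P·diag(-2, 3)·P⁻¹.
Then B^7 = P·diag(-128, 2187)·P⁻¹ = [[-1024, 6561], [-384, 2187]] · [[-1, 3], [3, -8]] = [[20707, -55560], [6945, -18648]].

[[20707, -55560], [6945, -18648]]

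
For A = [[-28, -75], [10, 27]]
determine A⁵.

[[-1618, -4125], [550, 1407]]

tr A = -1 and det A = -6, so the characteristic polynomial is λ² − (-1)λ + (-6) with roots 2 and -3.
Eigenvectors give P = [[-5, -3], [2, 1]] with P⁻¹ = [[1, 3], [-2, -5]], and A = P·diag(2, -3)·P⁻¹.
Then A⁵ = P·diag(32, -243)·P⁻¹ = [[-160, 729], [64, -243]] · [[1, 3], [-2, -5]] = [[-1618, -4125], [550, 1407]].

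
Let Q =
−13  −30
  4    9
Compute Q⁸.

tr Q = −4 and det Q = 3, so the characteristic polynomial is λ² − (−4)λ + (3) with roots −3 and −1.
Eigenvectors give P = [[−3, −5], [1, 2]] with P⁻¹ = [[−2, −5], [1, 3]], and Q = P·diag(−3, −1)·P⁻¹.
Then Q⁸ = P·diag(6561, 1)·P⁻¹ = [[−19683, −5], [6561, 2]] · [[−2, −5], [1, 3]] = [[39361, 98400], [−13120, −32799]].

[[39361, 98400], [−13120, −32799]]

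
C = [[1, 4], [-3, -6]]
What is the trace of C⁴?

97

tr C = -5 and det C = 6, so the characteristic polynomial is λ² − (-5)λ + (6) with roots -2 and -3.
Eigenvectors give P = [[4, -1], [-3, 1]] with P⁻¹ = [[1, 1], [3, 4]], and C = P·diag(-2, -3)·P⁻¹.
Then C⁴ = P·diag(16, 81)·P⁻¹ = [[64, -81], [-48, 81]] · [[1, 1], [3, 4]] = [[-179, -260], [195, 276]].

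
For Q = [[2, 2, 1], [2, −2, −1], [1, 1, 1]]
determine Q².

[[9, 1, 1], [−1, 7, 3], [5, 1, 1]]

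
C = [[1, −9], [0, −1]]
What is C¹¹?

[[1, −9], [0, −1]]

C² = I (check: tr C = 0 and det C = −1), so C¹¹ = C since 11 is odd.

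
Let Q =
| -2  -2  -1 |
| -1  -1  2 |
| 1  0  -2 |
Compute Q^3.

[[-16, -16, 7], [-18, -13, 11], [13, 10, -6]]

Q^2 = [[5, 6, 0], [5, 3, -5], [-4, -2, 3]]
Q^3 = [[-16, -16, 7], [-18, -13, 11], [13, 10, -6]]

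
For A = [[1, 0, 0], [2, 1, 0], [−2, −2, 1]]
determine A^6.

A = I + N where N = [[0, 0, 0], [2, 0, 0], [−2, −2, 0]] is strictly lower-triangular, so N^3 = 0.
(I + N)^6 = I + 6·N + 15·N^2 = [[1, 0, 0], [12, 1, 0], [−72, −12, 1]].

[[1, 0, 0], [12, 1, 0], [−72, −12, 1]]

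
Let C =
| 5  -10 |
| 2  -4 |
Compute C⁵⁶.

[[5, -10], [2, -4]]

C² = C (a projection; rank 1, trace 1), so C⁵⁶ = C.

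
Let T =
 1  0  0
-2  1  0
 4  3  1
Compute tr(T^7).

3

T = I + N where N = [[0, 0, 0], [-2, 0, 0], [4, 3, 0]] is strictly lower-triangular, so N^3 = 0.
(I + N)^7 = I + 7·N + 21·N^2 = [[1, 0, 0], [-14, 1, 0], [-98, 21, 1]].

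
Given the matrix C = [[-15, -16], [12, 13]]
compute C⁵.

[[-975, -976], [732, 733]]

tr C = -2 and det C = -3, so the characteristic polynomial is λ² − (-2)λ + (-3) with roots -3 and 1.
Eigenvectors give P = [[-4, 1], [3, -1]] with P⁻¹ = [[-1, -1], [-3, -4]], and C = P·diag(-3, 1)·P⁻¹.
Then C⁵ = P·diag(-243, 1)·P⁻¹ = [[972, 1], [-729, -1]] · [[-1, -1], [-3, -4]] = [[-975, -976], [732, 733]].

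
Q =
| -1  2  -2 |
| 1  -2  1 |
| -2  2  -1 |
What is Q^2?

[[7, -10, 6], [-5, 8, -5], [6, -10, 7]]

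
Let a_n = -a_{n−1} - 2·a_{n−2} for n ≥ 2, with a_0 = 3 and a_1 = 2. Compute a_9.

With companion matrix A = [[-1, -2], [1, 0]], [a_n, a_{n−1}]ᵀ = A·[a_{n−1}, a_{n−2}]ᵀ, so [a_9, a_8]ᵀ = A^8·[a_1, a_0]ᵀ.
A^8 = [[-17, -6], [3, -14]], giving [a_9, a_8]ᵀ = [[-52], [-36]].

-52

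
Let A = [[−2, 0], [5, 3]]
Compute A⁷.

tr A = 1 and det A = −6, so the characteristic polynomial is λ² − (1)λ + (−6) with roots 3 and −2.
Eigenvectors give P = [[0, 1], [−1, −1]] with P⁻¹ = [[−1, −1], [1, 0]], and A = P·diag(3, −2)·P⁻¹.
Then A⁷ = P·diag(2187, −128)·P⁻¹ = [[0, −128], [−2187, 128]] · [[−1, −1], [1, 0]] = [[−128, 0], [2315, 2187]].

[[−128, 0], [2315, 2187]]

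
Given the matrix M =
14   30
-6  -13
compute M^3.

[[44, 90], [-18, -37]]

tr M = 1 and det M = -2, so the characteristic polynomial is λ² − (1)λ + (-2) with roots -1 and 2.
Eigenvectors give P = [[-2, 5], [1, -2]] with P⁻¹ = [[2, 5], [1, 2]], and M = P·diag(-1, 2)·P⁻¹.
Then M^3 = P·diag(-1, 8)·P⁻¹ = [[2, 40], [-1, -16]] · [[2, 5], [1, 2]] = [[44, 90], [-18, -37]].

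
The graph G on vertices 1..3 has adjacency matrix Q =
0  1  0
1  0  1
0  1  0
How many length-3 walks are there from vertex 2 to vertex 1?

2

The number of length-3 walks from vertex 2 to vertex 1 is entry (2,1) of Q^3, where Q is the adjacency matrix.
Q^2 = [[1, 0, 1], [0, 2, 0], [1, 0, 1]]
Q^3 = [[0, 2, 0], [2, 0, 2], [0, 2, 0]]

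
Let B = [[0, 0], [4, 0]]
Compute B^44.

[[0, 0], [0, 0]]

B is strictly triangular, hence nilpotent: B^2 = 0, so B^44 = 0.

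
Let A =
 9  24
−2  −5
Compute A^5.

tr A = 4 and det A = 3, so the characteristic polynomial is λ² − (4)λ + (3) with roots 3 and 1.
Eigenvectors give P = [[−4, −3], [1, 1]] with P⁻¹ = [[−1, −3], [1, 4]], and A = P·diag(3, 1)·P⁻¹.
Then A^5 = P·diag(243, 1)·P⁻¹ = [[−972, −3], [243, 1]] · [[−1, −3], [1, 4]] = [[969, 2904], [−242, −725]].

[[969, 2904], [−242, −725]]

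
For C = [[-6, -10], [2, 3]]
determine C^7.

tr C = -3 and det C = 2, so the characteristic polynomial is λ² − (-3)λ + (2) with roots -1 and -2.
Eigenvectors give P = [[-2, 5], [1, -2]] with P⁻¹ = [[2, 5], [1, 2]], and C = P·diag(-1, -2)·P⁻¹.
Then C^7 = P·diag(-1, -128)·P⁻¹ = [[2, -640], [-1, 256]] · [[2, 5], [1, 2]] = [[-636, -1270], [254, 507]].

[[-636, -1270], [254, 507]]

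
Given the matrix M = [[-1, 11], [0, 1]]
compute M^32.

[[1, 0], [0, 1]]

M² = I (check: tr M = 0 and det M = -1), so M^32 = I since 32 is even.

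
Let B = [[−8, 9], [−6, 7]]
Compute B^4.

[[46, −45], [30, −29]]

tr B = −1 and det B = −2, so the characteristic polynomial is λ² − (−1)λ + (−2) with roots 1 and −2.
Eigenvectors give P = [[−1, 3], [−1, 2]] with P⁻¹ = [[2, −3], [1, −1]], and B = P·diag(1, −2)·P⁻¹.
Then B^4 = P·diag(1, 16)·P⁻¹ = [[−1, 48], [−1, 32]] · [[2, −3], [1, −1]] = [[46, −45], [30, −29]].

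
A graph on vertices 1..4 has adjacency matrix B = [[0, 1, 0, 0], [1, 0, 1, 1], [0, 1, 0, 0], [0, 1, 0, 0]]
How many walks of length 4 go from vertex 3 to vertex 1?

The number of length-4 walks from vertex 3 to vertex 1 is entry (3,1) of B⁴, where B is the adjacency matrix.
B² = [[1, 0, 1, 1], [0, 3, 0, 0], [1, 0, 1, 1], [1, 0, 1, 1]]
B³ = [[0, 3, 0, 0], [3, 0, 3, 3], [0, 3, 0, 0], [0, 3, 0, 0]]
B⁴ = [[3, 0, 3, 3], [0, 9, 0, 0], [3, 0, 3, 3], [3, 0, 3, 3]]

3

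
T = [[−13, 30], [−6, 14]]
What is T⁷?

tr T = 1 and det T = −2, so the characteristic polynomial is λ² − (1)λ + (−2) with roots −1 and 2.
Eigenvectors give P = [[5, 2], [2, 1]] with P⁻¹ = [[1, −2], [−2, 5]], and T = P·diag(−1, 2)·P⁻¹.
Then T⁷ = P·diag(−1, 128)·P⁻¹ = [[−5, 256], [−2, 128]] · [[1, −2], [−2, 5]] = [[−517, 1290], [−258, 644]].

[[−517, 1290], [−258, 644]]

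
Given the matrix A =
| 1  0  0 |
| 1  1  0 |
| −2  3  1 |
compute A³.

A = I + N where N = [[0, 0, 0], [1, 0, 0], [−2, 3, 0]] is strictly lower-triangular, so N³ = 0.
(I + N)³ = I + 3·N + 3·N² = [[1, 0, 0], [3, 1, 0], [3, 9, 1]].

[[1, 0, 0], [3, 1, 0], [3, 9, 1]]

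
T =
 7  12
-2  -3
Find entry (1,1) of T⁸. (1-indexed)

19681

tr T = 4 and det T = 3, so the characteristic polynomial is λ² − (4)λ + (3) with roots 1 and 3.
Eigenvectors give P = [[-2, -3], [1, 1]] with P⁻¹ = [[1, 3], [-1, -2]], and T = P·diag(1, 3)·P⁻¹.
Then T⁸ = P·diag(1, 6561)·P⁻¹ = [[-2, -19683], [1, 6561]] · [[1, 3], [-1, -2]] = [[19681, 39360], [-6560, -13119]].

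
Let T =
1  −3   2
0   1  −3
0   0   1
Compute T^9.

[[1, −27, 342], [0, 1, −27], [0, 0, 1]]

T = I + N where N = [[0, −3, 2], [0, 0, −3], [0, 0, 0]] is strictly upper-triangular, so N^3 = 0.
(I + N)^9 = I + 9·N + 36·N^2 = [[1, −27, 342], [0, 1, −27], [0, 0, 1]].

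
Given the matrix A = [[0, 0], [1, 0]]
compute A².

[[0, 0], [0, 0]]

A is strictly triangular, hence nilpotent: A² = 0, so A² = 0.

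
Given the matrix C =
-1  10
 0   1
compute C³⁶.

[[1, 0], [0, 1]]

C² = I (check: tr C = 0 and det C = -1), so C³⁶ = I since 36 is even.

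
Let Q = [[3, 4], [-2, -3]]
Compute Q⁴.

Q² = I (check: tr Q = 0 and det Q = -1), so Q⁴ = I since 4 is even.

[[1, 0], [0, 1]]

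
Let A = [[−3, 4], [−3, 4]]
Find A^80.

[[−3, 4], [−3, 4]]

A² = A (a projection; rank 1, trace 1), so A^80 = A.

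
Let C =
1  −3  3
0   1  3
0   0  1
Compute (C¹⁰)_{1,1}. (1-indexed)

1

C = I + N where N = [[0, −3, 3], [0, 0, 3], [0, 0, 0]] is strictly upper-triangular, so N³ = 0.
(I + N)¹⁰ = I + 10·N + 45·N² = [[1, −30, −375], [0, 1, 30], [0, 0, 1]].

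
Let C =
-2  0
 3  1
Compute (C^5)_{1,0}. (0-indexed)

tr C = -1 and det C = -2, so the characteristic polynomial is λ² − (-1)λ + (-2) with roots 1 and -2.
Eigenvectors give P = [[0, -1], [1, 1]] with P⁻¹ = [[1, 1], [-1, 0]], and C = P·diag(1, -2)·P⁻¹.
Then C^5 = P·diag(1, -32)·P⁻¹ = [[0, 32], [1, -32]] · [[1, 1], [-1, 0]] = [[-32, 0], [33, 1]].

33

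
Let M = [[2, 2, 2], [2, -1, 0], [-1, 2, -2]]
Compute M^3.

[[24, 6, 12], [10, 7, -4], [-10, 20, 4]]

M^2 = [[6, 6, 0], [2, 5, 4], [4, -8, 2]]
M^3 = [[24, 6, 12], [10, 7, -4], [-10, 20, 4]]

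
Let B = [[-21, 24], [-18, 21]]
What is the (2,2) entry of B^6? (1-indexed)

tr B = 0 and det B = -9, so the characteristic polynomial is λ² − (0)λ + (-9) with roots 3 and -3.
Eigenvectors give P = [[1, 4], [1, 3]] with P⁻¹ = [[-3, 4], [1, -1]], and B = P·diag(3, -3)·P⁻¹.
Then B^6 = P·diag(729, 729)·P⁻¹ = [[729, 2916], [729, 2187]] · [[-3, 4], [1, -1]] = [[729, 0], [0, 729]].

729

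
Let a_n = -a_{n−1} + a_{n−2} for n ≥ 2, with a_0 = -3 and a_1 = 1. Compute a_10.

-157

With companion matrix A = [[-1, 1], [1, 0]], [a_n, a_{n−1}]ᵀ = A·[a_{n−1}, a_{n−2}]ᵀ, so [a_10, a_9]ᵀ = A^9·[a_1, a_0]ᵀ.
A^9 = [[-55, 34], [34, -21]], giving [a_10, a_9]ᵀ = [[-157], [97]].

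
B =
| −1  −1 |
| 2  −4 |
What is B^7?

tr B = −5 and det B = 6, so the characteristic polynomial is λ² − (−5)λ + (6) with roots −2 and −3.
Eigenvectors give P = [[1, −1], [1, −2]] with P⁻¹ = [[2, −1], [1, −1]], and B = P·diag(−2, −3)·P⁻¹.
Then B^7 = P·diag(−128, −2187)·P⁻¹ = [[−128, 2187], [−128, 4374]] · [[2, −1], [1, −1]] = [[1931, −2059], [4118, −4246]].

[[1931, −2059], [4118, −4246]]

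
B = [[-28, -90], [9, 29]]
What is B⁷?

tr B = 1 and det B = -2, so the characteristic polynomial is λ² − (1)λ + (-2) with roots -1 and 2.
Eigenvectors give P = [[10, -3], [-3, 1]] with P⁻¹ = [[1, 3], [3, 10]], and B = P·diag(-1, 2)·P⁻¹.
Then B⁷ = P·diag(-1, 128)·P⁻¹ = [[-10, -384], [3, 128]] · [[1, 3], [3, 10]] = [[-1162, -3870], [387, 1289]].

[[-1162, -3870], [387, 1289]]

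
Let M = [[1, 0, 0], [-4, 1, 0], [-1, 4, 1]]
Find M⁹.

[[1, 0, 0], [-36, 1, 0], [-585, 36, 1]]

M = I + N where N = [[0, 0, 0], [-4, 0, 0], [-1, 4, 0]] is strictly lower-triangular, so N³ = 0.
(I + N)⁹ = I + 9·N + 36·N² = [[1, 0, 0], [-36, 1, 0], [-585, 36, 1]].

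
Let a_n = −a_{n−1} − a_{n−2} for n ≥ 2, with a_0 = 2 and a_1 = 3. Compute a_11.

−5

With companion matrix T = [[−1, −1], [1, 0]], [a_n, a_{n−1}]ᵀ = T·[a_{n−1}, a_{n−2}]ᵀ, so [a_11, a_10]ᵀ = T^10·[a_1, a_0]ᵀ.
T^10 = [[−1, −1], [1, 0]], giving [a_11, a_10]ᵀ = [[−5], [3]].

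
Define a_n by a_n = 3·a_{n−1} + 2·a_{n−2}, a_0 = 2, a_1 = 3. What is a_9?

92205

With companion matrix C = [[3, 2], [1, 0]], [a_n, a_{n−1}]ᵀ = C·[a_{n−1}, a_{n−2}]ᵀ, so [a_9, a_8]ᵀ = C⁸·[a_1, a_0]ᵀ.
C⁸ = [[22363, 12558], [6279, 3526]], giving [a_9, a_8]ᵀ = [[92205], [25889]].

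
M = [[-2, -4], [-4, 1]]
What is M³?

M² = [[20, 4], [4, 17]]
M³ = [[-56, -76], [-76, 1]]

[[-56, -76], [-76, 1]]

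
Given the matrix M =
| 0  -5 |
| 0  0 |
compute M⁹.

M is strictly triangular, hence nilpotent: M² = 0, so M⁹ = 0.

[[0, 0], [0, 0]]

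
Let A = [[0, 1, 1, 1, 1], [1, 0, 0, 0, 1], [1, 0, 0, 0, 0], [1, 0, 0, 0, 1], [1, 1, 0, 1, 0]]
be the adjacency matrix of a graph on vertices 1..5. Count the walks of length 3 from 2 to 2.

The number of length-3 walks from vertex 2 to vertex 2 is entry (2,2) of A^3, where A is the adjacency matrix.
A^2 = [[4, 1, 0, 1, 2], [1, 2, 1, 2, 1], [0, 1, 1, 1, 1], [1, 2, 1, 2, 1], [2, 1, 1, 1, 3]]
A^3 = [[4, 6, 4, 6, 6], [6, 2, 1, 2, 5], [4, 1, 0, 1, 2], [6, 2, 1, 2, 5], [6, 5, 2, 5, 4]]

2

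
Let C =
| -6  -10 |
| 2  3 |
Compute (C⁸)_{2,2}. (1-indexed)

tr C = -3 and det C = 2, so the characteristic polynomial is λ² − (-3)λ + (2) with roots -1 and -2.
Eigenvectors give P = [[2, -5], [-1, 2]] with P⁻¹ = [[-2, -5], [-1, -2]], and C = P·diag(-1, -2)·P⁻¹.
Then C⁸ = P·diag(1, 256)·P⁻¹ = [[2, -1280], [-1, 512]] · [[-2, -5], [-1, -2]] = [[1276, 2550], [-510, -1019]].

-1019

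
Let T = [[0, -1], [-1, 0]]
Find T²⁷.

T² = I (check: tr T = 0 and det T = -1), so T²⁷ = T since 27 is odd.

[[0, -1], [-1, 0]]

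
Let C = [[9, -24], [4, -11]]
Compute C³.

tr C = -2 and det C = -3, so the characteristic polynomial is λ² − (-2)λ + (-3) with roots -3 and 1.
Eigenvectors give P = [[2, -3], [1, -1]] with P⁻¹ = [[-1, 3], [-1, 2]], and C = P·diag(-3, 1)·P⁻¹.
Then C³ = P·diag(-27, 1)·P⁻¹ = [[-54, -3], [-27, -1]] · [[-1, 3], [-1, 2]] = [[57, -168], [28, -83]].

[[57, -168], [28, -83]]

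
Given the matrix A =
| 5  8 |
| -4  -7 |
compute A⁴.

tr A = -2 and det A = -3, so the characteristic polynomial is λ² − (-2)λ + (-3) with roots 1 and -3.
Eigenvectors give P = [[-2, -1], [1, 1]] with P⁻¹ = [[-1, -1], [1, 2]], and A = P·diag(1, -3)·P⁻¹.
Then A⁴ = P·diag(1, 81)·P⁻¹ = [[-2, -81], [1, 81]] · [[-1, -1], [1, 2]] = [[-79, -160], [80, 161]].

[[-79, -160], [80, 161]]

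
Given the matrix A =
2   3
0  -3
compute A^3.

[[8, 21], [0, -27]]

A^2 = [[4, -3], [0, 9]]
A^3 = [[8, 21], [0, -27]]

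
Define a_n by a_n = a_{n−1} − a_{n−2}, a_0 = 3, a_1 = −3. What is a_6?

With companion matrix C = [[1, −1], [1, 0]], [a_n, a_{n−1}]ᵀ = C·[a_{n−1}, a_{n−2}]ᵀ, so [a_6, a_5]ᵀ = C⁵·[a_1, a_0]ᵀ.
C⁵ = [[0, 1], [−1, 1]], giving [a_6, a_5]ᵀ = [[3], [6]].

3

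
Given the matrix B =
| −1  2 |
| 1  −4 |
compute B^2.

[[3, −10], [−5, 18]]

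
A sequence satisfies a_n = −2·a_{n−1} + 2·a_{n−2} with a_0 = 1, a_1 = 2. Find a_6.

With companion matrix Q = [[−2, 2], [1, 0]], [a_n, a_{n−1}]ᵀ = Q·[a_{n−1}, a_{n−2}]ᵀ, so [a_6, a_5]ᵀ = Q⁵·[a_1, a_0]ᵀ.
Q⁵ = [[−120, 88], [44, −32]], giving [a_6, a_5]ᵀ = [[−152], [56]].

−152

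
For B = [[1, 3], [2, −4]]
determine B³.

[[−11, 57], [38, −106]]

B² = [[7, −9], [−6, 22]]
B³ = [[−11, 57], [38, −106]]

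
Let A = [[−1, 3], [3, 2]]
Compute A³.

A² = [[10, 3], [3, 13]]
A³ = [[−1, 36], [36, 35]]

[[−1, 36], [36, 35]]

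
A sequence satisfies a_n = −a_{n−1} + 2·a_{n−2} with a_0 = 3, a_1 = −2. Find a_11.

−3412

With companion matrix M = [[−1, 2], [1, 0]], [a_n, a_{n−1}]ᵀ = M·[a_{n−1}, a_{n−2}]ᵀ, so [a_11, a_10]ᵀ = M^10·[a_1, a_0]ᵀ.
M^10 = [[683, −682], [−341, 342]], giving [a_11, a_10]ᵀ = [[−3412], [1708]].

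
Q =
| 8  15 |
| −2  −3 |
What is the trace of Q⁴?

tr Q = 5 and det Q = 6, so the characteristic polynomial is λ² − (5)λ + (6) with roots 2 and 3.
Eigenvectors give P = [[−5, −3], [2, 1]] with P⁻¹ = [[1, 3], [−2, −5]], and Q = P·diag(2, 3)·P⁻¹.
Then Q⁴ = P·diag(16, 81)·P⁻¹ = [[−80, −243], [32, 81]] · [[1, 3], [−2, −5]] = [[406, 975], [−130, −309]].

97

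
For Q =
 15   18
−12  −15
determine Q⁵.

tr Q = 0 and det Q = −9, so the characteristic polynomial is λ² − (0)λ + (−9) with roots −3 and 3.
Eigenvectors give P = [[−1, −3], [1, 2]] with P⁻¹ = [[2, 3], [−1, −1]], and Q = P·diag(−3, 3)·P⁻¹.
Then Q⁵ = P·diag(−243, 243)·P⁻¹ = [[243, −729], [−243, 486]] · [[2, 3], [−1, −1]] = [[1215, 1458], [−972, −1215]].

[[1215, 1458], [−972, −1215]]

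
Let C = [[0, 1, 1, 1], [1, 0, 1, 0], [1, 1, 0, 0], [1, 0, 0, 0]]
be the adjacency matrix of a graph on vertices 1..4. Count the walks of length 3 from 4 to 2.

1

The number of length-3 walks from vertex 4 to vertex 2 is entry (4,2) of C^3, where C is the adjacency matrix.
C^2 = [[3, 1, 1, 0], [1, 2, 1, 1], [1, 1, 2, 1], [0, 1, 1, 1]]
C^3 = [[2, 4, 4, 3], [4, 2, 3, 1], [4, 3, 2, 1], [3, 1, 1, 0]]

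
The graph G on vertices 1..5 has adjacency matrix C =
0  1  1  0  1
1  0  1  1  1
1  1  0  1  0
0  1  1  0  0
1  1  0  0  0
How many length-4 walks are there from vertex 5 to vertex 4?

9

The number of length-4 walks from vertex 5 to vertex 4 is entry (5,4) of C^4, where C is the adjacency matrix.
C^2 = [[3, 2, 1, 2, 1], [2, 4, 2, 1, 1], [1, 2, 3, 1, 2], [2, 1, 1, 2, 1], [1, 1, 2, 1, 2]]
C^3 = [[4, 7, 7, 3, 5], [7, 6, 7, 6, 6], [7, 7, 4, 5, 3], [3, 6, 5, 2, 3], [5, 6, 3, 3, 2]]
C^4 = [[19, 19, 14, 14, 11], [19, 26, 19, 13, 13], [14, 19, 19, 11, 14], [14, 13, 11, 11, 9], [11, 13, 14, 9, 11]]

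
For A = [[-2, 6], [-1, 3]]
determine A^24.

[[-2, 6], [-1, 3]]

A² = A (a projection; rank 1, trace 1), so A^24 = A.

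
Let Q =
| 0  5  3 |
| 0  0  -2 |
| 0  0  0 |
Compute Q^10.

Q is strictly triangular, hence nilpotent: Q^3 = 0, so Q^10 = 0.

[[0, 0, 0], [0, 0, 0], [0, 0, 0]]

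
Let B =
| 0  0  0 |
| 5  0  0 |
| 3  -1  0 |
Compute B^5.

B is strictly triangular, hence nilpotent: B^3 = 0, so B^5 = 0.

[[0, 0, 0], [0, 0, 0], [0, 0, 0]]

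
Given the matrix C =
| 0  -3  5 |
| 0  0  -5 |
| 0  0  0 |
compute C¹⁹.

C is strictly triangular, hence nilpotent: C³ = 0, so C¹⁹ = 0.

[[0, 0, 0], [0, 0, 0], [0, 0, 0]]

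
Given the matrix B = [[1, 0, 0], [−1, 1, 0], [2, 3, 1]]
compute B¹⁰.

B = I + N where N = [[0, 0, 0], [−1, 0, 0], [2, 3, 0]] is strictly lower-triangular, so N³ = 0.
(I + N)¹⁰ = I + 10·N + 45·N² = [[1, 0, 0], [−10, 1, 0], [−115, 30, 1]].

[[1, 0, 0], [−10, 1, 0], [−115, 30, 1]]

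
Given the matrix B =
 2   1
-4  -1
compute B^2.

[[0, 1], [-4, -3]]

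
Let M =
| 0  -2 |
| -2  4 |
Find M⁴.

[[80, -192], [-192, 464]]

M² = [[4, -8], [-8, 20]]
M³ = [[16, -40], [-40, 96]]
M⁴ = [[80, -192], [-192, 464]]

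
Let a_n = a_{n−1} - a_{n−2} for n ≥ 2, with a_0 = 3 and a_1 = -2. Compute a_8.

-5

With companion matrix A = [[1, -1], [1, 0]], [a_n, a_{n−1}]ᵀ = A·[a_{n−1}, a_{n−2}]ᵀ, so [a_8, a_7]ᵀ = A^7·[a_1, a_0]ᵀ.
A^7 = [[1, -1], [1, 0]], giving [a_8, a_7]ᵀ = [[-5], [-2]].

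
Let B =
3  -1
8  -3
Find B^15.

B² = I (check: tr B = 0 and det B = -1), so B^15 = B since 15 is odd.

[[3, -1], [8, -3]]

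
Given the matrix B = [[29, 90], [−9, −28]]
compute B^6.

tr B = 1 and det B = −2, so the characteristic polynomial is λ² − (1)λ + (−2) with roots 2 and −1.
Eigenvectors give P = [[10, −3], [−3, 1]] with P⁻¹ = [[1, 3], [3, 10]], and B = P·diag(2, −1)·P⁻¹.
Then B^6 = P·diag(64, 1)·P⁻¹ = [[640, −3], [−192, 1]] · [[1, 3], [3, 10]] = [[631, 1890], [−189, −566]].

[[631, 1890], [−189, −566]]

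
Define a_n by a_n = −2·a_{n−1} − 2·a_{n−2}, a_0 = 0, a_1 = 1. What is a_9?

With companion matrix Q = [[−2, −2], [1, 0]], [a_n, a_{n−1}]ᵀ = Q·[a_{n−1}, a_{n−2}]ᵀ, so [a_9, a_8]ᵀ = Q⁸·[a_1, a_0]ᵀ.
Q⁸ = [[16, 0], [0, 16]], giving [a_9, a_8]ᵀ = [[16], [0]].

16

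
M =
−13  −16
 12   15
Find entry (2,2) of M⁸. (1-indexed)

tr M = 2 and det M = −3, so the characteristic polynomial is λ² − (2)λ + (−3) with roots −1 and 3.
Eigenvectors give P = [[−4, −1], [3, 1]] with P⁻¹ = [[−1, −1], [3, 4]], and M = P·diag(−1, 3)·P⁻¹.
Then M⁸ = P·diag(1, 6561)·P⁻¹ = [[−4, −6561], [3, 6561]] · [[−1, −1], [3, 4]] = [[−19679, −26240], [19680, 26241]].

26241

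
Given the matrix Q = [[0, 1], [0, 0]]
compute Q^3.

[[0, 0], [0, 0]]

Q is strictly triangular, hence nilpotent: Q^2 = 0, so Q^3 = 0.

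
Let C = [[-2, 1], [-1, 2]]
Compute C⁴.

[[9, 0], [0, 9]]

C² = [[3, 0], [0, 3]]
C³ = [[-6, 3], [-3, 6]]
C⁴ = [[9, 0], [0, 9]]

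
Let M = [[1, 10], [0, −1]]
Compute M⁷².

[[1, 0], [0, 1]]

M² = I (check: tr M = 0 and det M = −1), so M⁷² = I since 72 is even.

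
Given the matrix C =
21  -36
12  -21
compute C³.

[[189, -324], [108, -189]]

tr C = 0 and det C = -9, so the characteristic polynomial is λ² − (0)λ + (-9) with roots 3 and -3.
Eigenvectors give P = [[2, 3], [1, 2]] with P⁻¹ = [[2, -3], [-1, 2]], and C = P·diag(3, -3)·P⁻¹.
Then C³ = P·diag(27, -27)·P⁻¹ = [[54, -81], [27, -54]] · [[2, -3], [-1, 2]] = [[189, -324], [108, -189]].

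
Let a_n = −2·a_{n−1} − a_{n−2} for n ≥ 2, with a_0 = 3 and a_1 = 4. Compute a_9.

With companion matrix C = [[−2, −1], [1, 0]], [a_n, a_{n−1}]ᵀ = C·[a_{n−1}, a_{n−2}]ᵀ, so [a_9, a_8]ᵀ = C⁸·[a_1, a_0]ᵀ.
C⁸ = [[9, 8], [−8, −7]], giving [a_9, a_8]ᵀ = [[60], [−53]].

60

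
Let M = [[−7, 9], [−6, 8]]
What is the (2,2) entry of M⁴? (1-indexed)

46

tr M = 1 and det M = −2, so the characteristic polynomial is λ² − (1)λ + (−2) with roots 2 and −1.
Eigenvectors give P = [[−1, 3], [−1, 2]] with P⁻¹ = [[2, −3], [1, −1]], and M = P·diag(2, −1)·P⁻¹.
Then M⁴ = P·diag(16, 1)·P⁻¹ = [[−16, 3], [−16, 2]] · [[2, −3], [1, −1]] = [[−29, 45], [−30, 46]].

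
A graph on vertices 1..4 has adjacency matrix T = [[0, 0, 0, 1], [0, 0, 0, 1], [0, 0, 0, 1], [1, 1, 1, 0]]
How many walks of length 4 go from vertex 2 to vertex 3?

The number of length-4 walks from vertex 2 to vertex 3 is entry (2,3) of T^4, where T is the adjacency matrix.
T^2 = [[1, 1, 1, 0], [1, 1, 1, 0], [1, 1, 1, 0], [0, 0, 0, 3]]
T^3 = [[0, 0, 0, 3], [0, 0, 0, 3], [0, 0, 0, 3], [3, 3, 3, 0]]
T^4 = [[3, 3, 3, 0], [3, 3, 3, 0], [3, 3, 3, 0], [0, 0, 0, 9]]

3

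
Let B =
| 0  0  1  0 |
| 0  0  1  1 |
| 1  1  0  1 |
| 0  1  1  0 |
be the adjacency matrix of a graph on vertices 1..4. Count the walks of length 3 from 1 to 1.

0

The number of length-3 walks from vertex 1 to vertex 1 is entry (1,1) of B³, where B is the adjacency matrix.
B² = [[1, 1, 0, 1], [1, 2, 1, 1], [0, 1, 3, 1], [1, 1, 1, 2]]
B³ = [[0, 1, 3, 1], [1, 2, 4, 3], [3, 4, 2, 4], [1, 3, 4, 2]]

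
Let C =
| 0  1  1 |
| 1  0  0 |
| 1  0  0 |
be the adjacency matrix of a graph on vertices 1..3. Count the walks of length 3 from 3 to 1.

The number of length-3 walks from vertex 3 to vertex 1 is entry (3,1) of C³, where C is the adjacency matrix.
C² = [[2, 0, 0], [0, 1, 1], [0, 1, 1]]
C³ = [[0, 2, 2], [2, 0, 0], [2, 0, 0]]

2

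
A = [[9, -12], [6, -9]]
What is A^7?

tr A = 0 and det A = -9, so the characteristic polynomial is λ² − (0)λ + (-9) with roots 3 and -3.
Eigenvectors give P = [[-2, -1], [-1, -1]] with P⁻¹ = [[-1, 1], [1, -2]], and A = P·diag(3, -3)·P⁻¹.
Then A^7 = P·diag(2187, -2187)·P⁻¹ = [[-4374, 2187], [-2187, 2187]] · [[-1, 1], [1, -2]] = [[6561, -8748], [4374, -6561]].

[[6561, -8748], [4374, -6561]]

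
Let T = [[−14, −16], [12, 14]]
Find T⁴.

tr T = 0 and det T = −4, so the characteristic polynomial is λ² − (0)λ + (−4) with roots −2 and 2.
Eigenvectors give P = [[4, −1], [−3, 1]] with P⁻¹ = [[1, 1], [3, 4]], and T = P·diag(−2, 2)·P⁻¹.
Then T⁴ = P·diag(16, 16)·P⁻¹ = [[64, −16], [−48, 16]] · [[1, 1], [3, 4]] = [[16, 0], [0, 16]].

[[16, 0], [0, 16]]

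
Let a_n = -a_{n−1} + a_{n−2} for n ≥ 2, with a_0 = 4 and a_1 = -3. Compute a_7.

-71

With companion matrix B = [[-1, 1], [1, 0]], [a_n, a_{n−1}]ᵀ = B·[a_{n−1}, a_{n−2}]ᵀ, so [a_7, a_6]ᵀ = B⁶·[a_1, a_0]ᵀ.
B⁶ = [[13, -8], [-8, 5]], giving [a_7, a_6]ᵀ = [[-71], [44]].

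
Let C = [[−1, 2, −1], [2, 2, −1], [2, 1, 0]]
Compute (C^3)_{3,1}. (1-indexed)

C^2 = [[3, 1, −1], [0, 7, −4], [0, 6, −3]]
C^3 = [[−3, 7, −4], [6, 10, −7], [6, 9, −6]]

6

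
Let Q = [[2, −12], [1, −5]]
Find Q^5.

tr Q = −3 and det Q = 2, so the characteristic polynomial is λ² − (−3)λ + (2) with roots −2 and −1.
Eigenvectors give P = [[3, 4], [1, 1]] with P⁻¹ = [[−1, 4], [1, −3]], and Q = P·diag(−2, −1)·P⁻¹.
Then Q^5 = P·diag(−32, −1)·P⁻¹ = [[−96, −4], [−32, −1]] · [[−1, 4], [1, −3]] = [[92, −372], [31, −125]].

[[92, −372], [31, −125]]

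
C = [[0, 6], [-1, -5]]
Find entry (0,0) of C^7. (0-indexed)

tr C = -5 and det C = 6, so the characteristic polynomial is λ² − (-5)λ + (6) with roots -3 and -2.
Eigenvectors give P = [[-2, 3], [1, -1]] with P⁻¹ = [[1, 3], [1, 2]], and C = P·diag(-3, -2)·P⁻¹.
Then C^7 = P·diag(-2187, -128)·P⁻¹ = [[4374, -384], [-2187, 128]] · [[1, 3], [1, 2]] = [[3990, 12354], [-2059, -6305]].

3990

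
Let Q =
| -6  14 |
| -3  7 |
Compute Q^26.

Q² = Q (a projection; rank 1, trace 1), so Q^26 = Q.

[[-6, 14], [-3, 7]]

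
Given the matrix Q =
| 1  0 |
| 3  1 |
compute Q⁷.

Q = I + N where N = [[0, 0], [3, 0]] is strictly lower-triangular, so N² = 0.
(I + N)⁷ = I + 7·N = [[1, 0], [21, 1]].

[[1, 0], [21, 1]]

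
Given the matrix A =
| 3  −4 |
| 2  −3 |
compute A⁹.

[[3, −4], [2, −3]]

A² = I (check: tr A = 0 and det A = −1), so A⁹ = A since 9 is odd.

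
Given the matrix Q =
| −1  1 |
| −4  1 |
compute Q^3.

Q^2 = [[−3, 0], [0, −3]]
Q^3 = [[3, −3], [12, −3]]

[[3, −3], [12, −3]]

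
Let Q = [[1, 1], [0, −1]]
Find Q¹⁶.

[[1, 0], [0, 1]]

Q² = I (check: tr Q = 0 and det Q = −1), so Q¹⁶ = I since 16 is even.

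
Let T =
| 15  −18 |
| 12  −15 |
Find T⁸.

tr T = 0 and det T = −9, so the characteristic polynomial is λ² − (0)λ + (−9) with roots 3 and −3.
Eigenvectors give P = [[3, 1], [2, 1]] with P⁻¹ = [[1, −1], [−2, 3]], and T = P·diag(3, −3)·P⁻¹.
Then T⁸ = P·diag(6561, 6561)·P⁻¹ = [[19683, 6561], [13122, 6561]] · [[1, −1], [−2, 3]] = [[6561, 0], [0, 6561]].

[[6561, 0], [0, 6561]]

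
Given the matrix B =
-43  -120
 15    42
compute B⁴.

tr B = -1 and det B = -6, so the characteristic polynomial is λ² − (-1)λ + (-6) with roots 2 and -3.
Eigenvectors give P = [[-8, 3], [3, -1]] with P⁻¹ = [[1, 3], [3, 8]], and B = P·diag(2, -3)·P⁻¹.
Then B⁴ = P·diag(16, 81)·P⁻¹ = [[-128, 243], [48, -81]] · [[1, 3], [3, 8]] = [[601, 1560], [-195, -504]].

[[601, 1560], [-195, -504]]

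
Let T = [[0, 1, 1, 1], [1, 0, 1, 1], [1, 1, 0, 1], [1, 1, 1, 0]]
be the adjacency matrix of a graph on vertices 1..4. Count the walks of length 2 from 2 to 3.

2

The number of length-2 walks from vertex 2 to vertex 3 is entry (2,3) of T², where T is the adjacency matrix.
T² = [[3, 2, 2, 2], [2, 3, 2, 2], [2, 2, 3, 2], [2, 2, 2, 3]]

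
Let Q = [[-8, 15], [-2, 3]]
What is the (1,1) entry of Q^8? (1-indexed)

tr Q = -5 and det Q = 6, so the characteristic polynomial is λ² − (-5)λ + (6) with roots -2 and -3.
Eigenvectors give P = [[-5, 3], [-2, 1]] with P⁻¹ = [[1, -3], [2, -5]], and Q = P·diag(-2, -3)·P⁻¹.
Then Q^8 = P·diag(256, 6561)·P⁻¹ = [[-1280, 19683], [-512, 6561]] · [[1, -3], [2, -5]] = [[38086, -94575], [12610, -31269]].

38086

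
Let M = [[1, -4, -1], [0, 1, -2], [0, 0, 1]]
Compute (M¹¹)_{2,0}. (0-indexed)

0

M = I + N where N = [[0, -4, -1], [0, 0, -2], [0, 0, 0]] is strictly upper-triangular, so N³ = 0.
(I + N)¹¹ = I + 11·N + 55·N² = [[1, -44, 429], [0, 1, -22], [0, 0, 1]].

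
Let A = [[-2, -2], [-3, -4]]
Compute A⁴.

[[316, 384], [576, 700]]

A² = [[10, 12], [18, 22]]
A³ = [[-56, -68], [-102, -124]]
A⁴ = [[316, 384], [576, 700]]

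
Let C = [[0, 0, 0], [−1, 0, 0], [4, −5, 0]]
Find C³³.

C is strictly triangular, hence nilpotent: C³ = 0, so C³³ = 0.

[[0, 0, 0], [0, 0, 0], [0, 0, 0]]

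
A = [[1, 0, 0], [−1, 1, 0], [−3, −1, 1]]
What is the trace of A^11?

3

A = I + N where N = [[0, 0, 0], [−1, 0, 0], [−3, −1, 0]] is strictly lower-triangular, so N^3 = 0.
(I + N)^11 = I + 11·N + 55·N^2 = [[1, 0, 0], [−11, 1, 0], [22, −11, 1]].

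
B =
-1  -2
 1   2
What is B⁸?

B² = B (a projection; rank 1, trace 1), so B⁸ = B.

[[-1, -2], [1, 2]]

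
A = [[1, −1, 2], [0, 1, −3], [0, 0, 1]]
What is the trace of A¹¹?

A = I + N where N = [[0, −1, 2], [0, 0, −3], [0, 0, 0]] is strictly upper-triangular, so N³ = 0.
(I + N)¹¹ = I + 11·N + 55·N² = [[1, −11, 187], [0, 1, −33], [0, 0, 1]].

3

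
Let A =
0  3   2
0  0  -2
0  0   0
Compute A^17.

A is strictly triangular, hence nilpotent: A^3 = 0, so A^17 = 0.

[[0, 0, 0], [0, 0, 0], [0, 0, 0]]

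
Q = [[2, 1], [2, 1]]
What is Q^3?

Q^2 = [[6, 3], [6, 3]]
Q^3 = [[18, 9], [18, 9]]

[[18, 9], [18, 9]]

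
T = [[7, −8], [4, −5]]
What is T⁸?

tr T = 2 and det T = −3, so the characteristic polynomial is λ² − (2)λ + (−3) with roots −1 and 3.
Eigenvectors give P = [[1, −2], [1, −1]] with P⁻¹ = [[−1, 2], [−1, 1]], and T = P·diag(−1, 3)·P⁻¹.
Then T⁸ = P·diag(1, 6561)·P⁻¹ = [[1, −13122], [1, −6561]] · [[−1, 2], [−1, 1]] = [[13121, −13120], [6560, −6559]].

[[13121, −13120], [6560, −6559]]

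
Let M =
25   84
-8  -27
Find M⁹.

[[118105, 413364], [-39368, -137787]]

tr M = -2 and det M = -3, so the characteristic polynomial is λ² − (-2)λ + (-3) with roots 1 and -3.
Eigenvectors give P = [[-7, 3], [2, -1]] with P⁻¹ = [[-1, -3], [-2, -7]], and M = P·diag(1, -3)·P⁻¹.
Then M⁹ = P·diag(1, -19683)·P⁻¹ = [[-7, -59049], [2, 19683]] · [[-1, -3], [-2, -7]] = [[118105, 413364], [-39368, -137787]].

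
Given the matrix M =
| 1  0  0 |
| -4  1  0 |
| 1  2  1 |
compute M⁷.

[[1, 0, 0], [-28, 1, 0], [-161, 14, 1]]

M = I + N where N = [[0, 0, 0], [-4, 0, 0], [1, 2, 0]] is strictly lower-triangular, so N³ = 0.
(I + N)⁷ = I + 7·N + 21·N² = [[1, 0, 0], [-28, 1, 0], [-161, 14, 1]].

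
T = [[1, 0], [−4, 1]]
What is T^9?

[[1, 0], [−36, 1]]

T = I + N where N = [[0, 0], [−4, 0]] is strictly lower-triangular, so N^2 = 0.
(I + N)^9 = I + 9·N = [[1, 0], [−36, 1]].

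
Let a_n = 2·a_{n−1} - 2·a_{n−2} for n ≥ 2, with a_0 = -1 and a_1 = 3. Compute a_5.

With companion matrix A = [[2, -2], [1, 0]], [a_n, a_{n−1}]ᵀ = A·[a_{n−1}, a_{n−2}]ᵀ, so [a_5, a_4]ᵀ = A^4·[a_1, a_0]ᵀ.
A^4 = [[-4, 0], [0, -4]], giving [a_5, a_4]ᵀ = [[-12], [4]].

-12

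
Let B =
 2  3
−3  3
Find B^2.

[[−5, 15], [−15, 0]]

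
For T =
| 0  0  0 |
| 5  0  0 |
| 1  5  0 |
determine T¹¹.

[[0, 0, 0], [0, 0, 0], [0, 0, 0]]

T is strictly triangular, hence nilpotent: T³ = 0, so T¹¹ = 0.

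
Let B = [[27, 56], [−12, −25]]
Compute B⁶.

tr B = 2 and det B = −3, so the characteristic polynomial is λ² − (2)λ + (−3) with roots −1 and 3.
Eigenvectors give P = [[2, −7], [−1, 3]] with P⁻¹ = [[−3, −7], [−1, −2]], and B = P·diag(−1, 3)·P⁻¹.
Then B⁶ = P·diag(1, 729)·P⁻¹ = [[2, −5103], [−1, 2187]] · [[−3, −7], [−1, −2]] = [[5097, 10192], [−2184, −4367]].

[[5097, 10192], [−2184, −4367]]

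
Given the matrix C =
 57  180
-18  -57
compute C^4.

[[81, 0], [0, 81]]

tr C = 0 and det C = -9, so the characteristic polynomial is λ² − (0)λ + (-9) with roots -3 and 3.
Eigenvectors give P = [[3, -10], [-1, 3]] with P⁻¹ = [[-3, -10], [-1, -3]], and C = P·diag(-3, 3)·P⁻¹.
Then C^4 = P·diag(81, 81)·P⁻¹ = [[243, -810], [-81, 243]] · [[-3, -10], [-1, -3]] = [[81, 0], [0, 81]].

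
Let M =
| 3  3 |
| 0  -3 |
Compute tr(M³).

M² = [[9, 0], [0, 9]]
M³ = [[27, 27], [0, -27]]

0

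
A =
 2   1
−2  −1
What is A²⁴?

A² = A (a projection; rank 1, trace 1), so A²⁴ = A.

[[2, 1], [−2, −1]]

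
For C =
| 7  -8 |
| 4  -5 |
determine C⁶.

[[1457, -1456], [728, -727]]

tr C = 2 and det C = -3, so the characteristic polynomial is λ² − (2)λ + (-3) with roots -1 and 3.
Eigenvectors give P = [[1, 2], [1, 1]] with P⁻¹ = [[-1, 2], [1, -1]], and C = P·diag(-1, 3)·P⁻¹.
Then C⁶ = P·diag(1, 729)·P⁻¹ = [[1, 1458], [1, 729]] · [[-1, 2], [1, -1]] = [[1457, -1456], [728, -727]].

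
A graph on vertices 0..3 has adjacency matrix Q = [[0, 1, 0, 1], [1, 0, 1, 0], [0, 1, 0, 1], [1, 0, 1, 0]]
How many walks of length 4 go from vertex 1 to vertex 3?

The number of length-4 walks from vertex 1 to vertex 3 is entry (1,3) of Q⁴, where Q is the adjacency matrix.
Q² = [[2, 0, 2, 0], [0, 2, 0, 2], [2, 0, 2, 0], [0, 2, 0, 2]]
Q³ = [[0, 4, 0, 4], [4, 0, 4, 0], [0, 4, 0, 4], [4, 0, 4, 0]]
Q⁴ = [[8, 0, 8, 0], [0, 8, 0, 8], [8, 0, 8, 0], [0, 8, 0, 8]]

8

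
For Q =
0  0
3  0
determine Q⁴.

[[0, 0], [0, 0]]

Q is strictly triangular, hence nilpotent: Q² = 0, so Q⁴ = 0.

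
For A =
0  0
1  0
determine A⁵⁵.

A is strictly triangular, hence nilpotent: A² = 0, so A⁵⁵ = 0.

[[0, 0], [0, 0]]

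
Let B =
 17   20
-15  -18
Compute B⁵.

[[857, 1100], [-825, -1068]]

tr B = -1 and det B = -6, so the characteristic polynomial is λ² − (-1)λ + (-6) with roots -3 and 2.
Eigenvectors give P = [[-1, 4], [1, -3]] with P⁻¹ = [[3, 4], [1, 1]], and B = P·diag(-3, 2)·P⁻¹.
Then B⁵ = P·diag(-243, 32)·P⁻¹ = [[243, 128], [-243, -96]] · [[3, 4], [1, 1]] = [[857, 1100], [-825, -1068]].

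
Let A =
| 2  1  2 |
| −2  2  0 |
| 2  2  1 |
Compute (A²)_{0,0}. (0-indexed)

6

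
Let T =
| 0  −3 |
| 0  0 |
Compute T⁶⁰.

T is strictly triangular, hence nilpotent: T² = 0, so T⁶⁰ = 0.

[[0, 0], [0, 0]]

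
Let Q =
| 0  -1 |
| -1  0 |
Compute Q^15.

[[0, -1], [-1, 0]]

Q² = I (check: tr Q = 0 and det Q = -1), so Q^15 = Q since 15 is odd.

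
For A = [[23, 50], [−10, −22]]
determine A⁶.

[[3389, 6650], [−1330, −2596]]

tr A = 1 and det A = −6, so the characteristic polynomial is λ² − (1)λ + (−6) with roots 3 and −2.
Eigenvectors give P = [[5, 2], [−2, −1]] with P⁻¹ = [[1, 2], [−2, −5]], and A = P·diag(3, −2)·P⁻¹.
Then A⁶ = P·diag(729, 64)·P⁻¹ = [[3645, 128], [−1458, −64]] · [[1, 2], [−2, −5]] = [[3389, 6650], [−1330, −2596]].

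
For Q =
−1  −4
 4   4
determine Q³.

Q² = [[−15, −12], [12, 0]]
Q³ = [[−33, 12], [−12, −48]]

[[−33, 12], [−12, −48]]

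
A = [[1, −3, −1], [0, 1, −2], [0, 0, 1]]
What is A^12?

[[1, −36, 384], [0, 1, −24], [0, 0, 1]]

A = I + N where N = [[0, −3, −1], [0, 0, −2], [0, 0, 0]] is strictly upper-triangular, so N^3 = 0.
(I + N)^12 = I + 12·N + 66·N^2 = [[1, −36, 384], [0, 1, −24], [0, 0, 1]].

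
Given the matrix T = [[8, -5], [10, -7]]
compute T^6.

[[1394, -665], [1330, -601]]

tr T = 1 and det T = -6, so the characteristic polynomial is λ² − (1)λ + (-6) with roots 3 and -2.
Eigenvectors give P = [[-1, -1], [-1, -2]] with P⁻¹ = [[-2, 1], [1, -1]], and T = P·diag(3, -2)·P⁻¹.
Then T^6 = P·diag(729, 64)·P⁻¹ = [[-729, -64], [-729, -128]] · [[-2, 1], [1, -1]] = [[1394, -665], [1330, -601]].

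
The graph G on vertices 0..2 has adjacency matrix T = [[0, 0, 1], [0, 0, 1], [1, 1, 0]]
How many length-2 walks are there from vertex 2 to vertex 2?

2

The number of length-2 walks from vertex 2 to vertex 2 is entry (2,2) of T^2, where T is the adjacency matrix.
T^2 = [[1, 1, 0], [1, 1, 0], [0, 0, 2]]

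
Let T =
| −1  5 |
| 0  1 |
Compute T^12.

[[1, 0], [0, 1]]

T² = I (check: tr T = 0 and det T = −1), so T^12 = I since 12 is even.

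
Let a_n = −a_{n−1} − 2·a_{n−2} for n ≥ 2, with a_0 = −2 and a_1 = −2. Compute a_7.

With companion matrix T = [[−1, −2], [1, 0]], [a_n, a_{n−1}]ᵀ = T·[a_{n−1}, a_{n−2}]ᵀ, so [a_7, a_6]ᵀ = T^6·[a_1, a_0]ᵀ.
T^6 = [[7, 10], [−5, 2]], giving [a_7, a_6]ᵀ = [[−34], [6]].

−34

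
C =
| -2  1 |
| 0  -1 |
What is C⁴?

[[16, -15], [0, 1]]

C² = [[4, -3], [0, 1]]
C³ = [[-8, 7], [0, -1]]
C⁴ = [[16, -15], [0, 1]]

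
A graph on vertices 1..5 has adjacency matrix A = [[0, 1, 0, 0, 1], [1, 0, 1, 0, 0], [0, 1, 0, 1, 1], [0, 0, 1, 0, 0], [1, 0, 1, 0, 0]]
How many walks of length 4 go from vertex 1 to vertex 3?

The number of length-4 walks from vertex 1 to vertex 3 is entry (1,3) of A⁴, where A is the adjacency matrix.
A² = [[2, 0, 2, 0, 0], [0, 2, 0, 1, 2], [2, 0, 3, 0, 0], [0, 1, 0, 1, 1], [0, 2, 0, 1, 2]]
A³ = [[0, 4, 0, 2, 4], [4, 0, 5, 0, 0], [0, 5, 0, 3, 5], [2, 0, 3, 0, 0], [4, 0, 5, 0, 0]]
A⁴ = [[8, 0, 10, 0, 0], [0, 9, 0, 5, 9], [10, 0, 13, 0, 0], [0, 5, 0, 3, 5], [0, 9, 0, 5, 9]]

10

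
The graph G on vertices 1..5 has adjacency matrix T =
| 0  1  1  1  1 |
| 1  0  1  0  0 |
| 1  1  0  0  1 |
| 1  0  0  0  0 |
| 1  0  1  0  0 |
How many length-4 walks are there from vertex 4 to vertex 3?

6

The number of length-4 walks from vertex 4 to vertex 3 is entry (4,3) of T^4, where T is the adjacency matrix.
T^2 = [[4, 1, 2, 0, 1], [1, 2, 1, 1, 2], [2, 1, 3, 1, 1], [0, 1, 1, 1, 1], [1, 2, 1, 1, 2]]
T^3 = [[4, 6, 6, 4, 6], [6, 2, 5, 1, 2], [6, 5, 4, 2, 5], [4, 1, 2, 0, 1], [6, 2, 5, 1, 2]]
T^4 = [[22, 10, 16, 4, 10], [10, 11, 10, 6, 11], [16, 10, 16, 6, 10], [4, 6, 6, 4, 6], [10, 11, 10, 6, 11]]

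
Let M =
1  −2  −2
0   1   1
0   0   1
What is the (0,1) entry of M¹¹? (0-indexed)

−22

M = I + N where N = [[0, −2, −2], [0, 0, 1], [0, 0, 0]] is strictly upper-triangular, so N³ = 0.
(I + N)¹¹ = I + 11·N + 55·N² = [[1, −22, −132], [0, 1, 11], [0, 0, 1]].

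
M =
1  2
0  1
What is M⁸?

[[1, 16], [0, 1]]

M = I + N where N = [[0, 2], [0, 0]] is strictly upper-triangular, so N² = 0.
(I + N)⁸ = I + 8·N = [[1, 16], [0, 1]].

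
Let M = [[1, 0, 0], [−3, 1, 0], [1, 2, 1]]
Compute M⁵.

M = I + N where N = [[0, 0, 0], [−3, 0, 0], [1, 2, 0]] is strictly lower-triangular, so N³ = 0.
(I + N)⁵ = I + 5·N + 10·N² = [[1, 0, 0], [−15, 1, 0], [−55, 10, 1]].

[[1, 0, 0], [−15, 1, 0], [−55, 10, 1]]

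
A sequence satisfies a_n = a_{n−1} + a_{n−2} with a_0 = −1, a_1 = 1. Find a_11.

With companion matrix A = [[1, 1], [1, 0]], [a_n, a_{n−1}]ᵀ = A·[a_{n−1}, a_{n−2}]ᵀ, so [a_11, a_10]ᵀ = A¹⁰·[a_1, a_0]ᵀ.
A¹⁰ = [[89, 55], [55, 34]], giving [a_11, a_10]ᵀ = [[34], [21]].

34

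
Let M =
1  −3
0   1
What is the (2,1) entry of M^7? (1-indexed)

M = I + N where N = [[0, −3], [0, 0]] is strictly upper-triangular, so N^2 = 0.
(I + N)^7 = I + 7·N = [[1, −21], [0, 1]].

0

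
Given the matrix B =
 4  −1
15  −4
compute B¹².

[[1, 0], [0, 1]]

B² = I (check: tr B = 0 and det B = −1), so B¹² = I since 12 is even.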